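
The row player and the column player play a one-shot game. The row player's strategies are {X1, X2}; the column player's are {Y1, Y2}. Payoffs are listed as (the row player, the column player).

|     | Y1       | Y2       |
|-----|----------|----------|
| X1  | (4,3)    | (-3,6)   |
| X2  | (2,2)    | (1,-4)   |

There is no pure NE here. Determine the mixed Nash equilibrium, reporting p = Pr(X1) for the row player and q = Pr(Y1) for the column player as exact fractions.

Each player's mixing probability is pinned down by making the *other* player indifferent.
The column player indifferent between Y1 and Y2: p·3 + (1−p)·2 = p·6 + (1−p)·(-4) ⟹ 2 + 1p = (-4) + 10p ⟹ p = 2/3.
The row player indifferent between X1 and X2: q·4 + (1−q)·(-3) = q·2 + (1−q)·1 ⟹ (-3) + 7q = 1 + 1q ⟹ q = 2/3.

p = 2/3, q = 2/3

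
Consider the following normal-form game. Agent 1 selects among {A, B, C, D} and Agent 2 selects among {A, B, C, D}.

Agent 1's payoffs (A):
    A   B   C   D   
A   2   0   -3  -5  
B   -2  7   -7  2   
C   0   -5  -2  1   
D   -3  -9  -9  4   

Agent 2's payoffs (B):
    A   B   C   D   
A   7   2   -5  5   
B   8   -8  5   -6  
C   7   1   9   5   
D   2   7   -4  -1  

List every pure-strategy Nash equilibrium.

Find each player's best response to every opponent strategy; NE are the intersections.
Agent 1's best responses — vs A: A (payoff 2); vs B: B (payoff 7); vs C: C (payoff -2); vs D: D (payoff 4).
Agent 2's best responses — vs A: A (payoff 7); vs B: A (payoff 8); vs C: C (payoff 9); vs D: B (payoff 7).
Mutual best responses occur at (A, A) and (C, C); at each, neither player gains by switching.

(A, A) and (C, C)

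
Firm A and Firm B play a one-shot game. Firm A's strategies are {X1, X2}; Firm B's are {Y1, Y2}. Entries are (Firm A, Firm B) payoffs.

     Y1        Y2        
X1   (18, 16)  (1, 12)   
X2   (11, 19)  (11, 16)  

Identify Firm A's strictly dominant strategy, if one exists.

No strictly dominant strategy

A strategy is strictly dominant if it gives Firm A a strictly higher payoff than every other strategy, against every choice by the opponent.
X1 is not dominant: against Y2, X2 gives 11 > 1.
X2 is not dominant: against Y1, X1 gives 18 > 11.
No single strategy is best against every opponent action.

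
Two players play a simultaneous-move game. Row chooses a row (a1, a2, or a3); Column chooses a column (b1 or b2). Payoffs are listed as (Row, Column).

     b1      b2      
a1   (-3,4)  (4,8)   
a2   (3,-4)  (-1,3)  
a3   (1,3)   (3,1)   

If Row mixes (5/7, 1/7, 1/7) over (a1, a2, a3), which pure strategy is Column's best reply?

Compute Column's expected payoff from each pure strategy against the given mix.
b1: (5/7)·4 + (1/7)·(-4) + (1/7)·3 = 19/7
b2: (5/7)·8 + (1/7)·3 + (1/7)·1 = 44/7
Highest expected payoff is 44/7, from b2.

b2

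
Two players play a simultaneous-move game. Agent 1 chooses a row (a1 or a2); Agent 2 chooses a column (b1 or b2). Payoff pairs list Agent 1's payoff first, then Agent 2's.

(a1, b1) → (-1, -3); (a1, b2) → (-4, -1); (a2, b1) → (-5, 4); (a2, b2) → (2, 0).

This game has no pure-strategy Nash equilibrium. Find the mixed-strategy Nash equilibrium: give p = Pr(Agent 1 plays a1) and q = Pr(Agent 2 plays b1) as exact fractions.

p = 2/3, q = 3/5

In a mixed NE each player is indifferent between their pure strategies, so the opponent's mix sets the indifference.
Agent 2 indifferent between b1 and b2: p·(-3) + (1−p)·4 = p·(-1) + (1−p)·0 ⟹ 4 + (-7)p = 0 + (-1)p ⟹ p = 2/3.
Agent 1 indifferent between a1 and a2: q·(-1) + (1−q)·(-4) = q·(-5) + (1−q)·2 ⟹ (-4) + 3q = 2 + (-7)q ⟹ q = 3/5.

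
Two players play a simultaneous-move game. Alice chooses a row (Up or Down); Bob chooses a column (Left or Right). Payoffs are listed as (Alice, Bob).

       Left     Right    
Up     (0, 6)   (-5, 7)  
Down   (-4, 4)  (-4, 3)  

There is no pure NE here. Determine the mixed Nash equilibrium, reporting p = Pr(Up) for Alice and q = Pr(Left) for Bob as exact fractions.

p = 1/2, q = 1/5

Each player's mixing probability is pinned down by making the *other* player indifferent.
Bob indifferent between Left and Right: p·6 + (1−p)·4 = p·7 + (1−p)·3 ⟹ 4 + 2p = 3 + 4p ⟹ p = 1/2.
Alice indifferent between Up and Down: q·0 + (1−q)·(-5) = q·(-4) + (1−q)·(-4) ⟹ (-5) + 5q = (-4) + 0q ⟹ q = 1/5.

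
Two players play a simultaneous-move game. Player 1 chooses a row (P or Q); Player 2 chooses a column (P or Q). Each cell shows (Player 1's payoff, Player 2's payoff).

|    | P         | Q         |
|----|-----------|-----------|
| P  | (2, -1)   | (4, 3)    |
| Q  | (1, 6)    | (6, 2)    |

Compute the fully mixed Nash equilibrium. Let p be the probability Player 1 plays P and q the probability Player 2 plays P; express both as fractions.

p = 1/2, q = 2/3

In a mixed NE each player is indifferent between their pure strategies, so the opponent's mix sets the indifference.
Player 2 indifferent between P and Q: p·(-1) + (1−p)·6 = p·3 + (1−p)·2 ⟹ 6 + (-7)p = 2 + 1p ⟹ p = 1/2.
Player 1 indifferent between P and Q: q·2 + (1−q)·4 = q·1 + (1−q)·6 ⟹ 4 + (-2)q = 6 + (-5)q ⟹ q = 2/3.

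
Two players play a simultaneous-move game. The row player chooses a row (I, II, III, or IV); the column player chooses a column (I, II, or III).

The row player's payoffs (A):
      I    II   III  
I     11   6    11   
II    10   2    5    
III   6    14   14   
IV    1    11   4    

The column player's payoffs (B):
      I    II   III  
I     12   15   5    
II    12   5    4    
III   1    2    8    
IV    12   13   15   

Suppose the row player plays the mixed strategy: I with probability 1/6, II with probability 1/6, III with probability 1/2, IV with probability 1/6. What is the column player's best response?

III

The column player's best reply maximizes expected payoff against the mix.
I: (1/6)·12 + (1/6)·12 + (1/2)·1 + (1/6)·12 = 13/2
II: (1/6)·15 + (1/6)·5 + (1/2)·2 + (1/6)·13 = 13/2
III: (1/6)·5 + (1/6)·4 + (1/2)·8 + (1/6)·15 = 8
Highest expected payoff is 8, from III.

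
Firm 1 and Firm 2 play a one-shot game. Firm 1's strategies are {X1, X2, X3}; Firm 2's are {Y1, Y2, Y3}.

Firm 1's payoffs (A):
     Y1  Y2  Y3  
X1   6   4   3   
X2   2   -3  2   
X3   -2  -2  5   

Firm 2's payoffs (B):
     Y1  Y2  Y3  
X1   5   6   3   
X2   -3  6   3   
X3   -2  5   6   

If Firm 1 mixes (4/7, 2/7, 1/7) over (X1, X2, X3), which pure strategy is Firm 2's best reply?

Y2

Firm 2's best reply maximizes expected payoff against the mix.
Y1: (4/7)·5 + (2/7)·(-3) + (1/7)·(-2) = 12/7
Y2: (4/7)·6 + (2/7)·6 + (1/7)·5 = 41/7
Y3: (4/7)·3 + (2/7)·3 + (1/7)·6 = 24/7
Highest expected payoff is 41/7, from Y2.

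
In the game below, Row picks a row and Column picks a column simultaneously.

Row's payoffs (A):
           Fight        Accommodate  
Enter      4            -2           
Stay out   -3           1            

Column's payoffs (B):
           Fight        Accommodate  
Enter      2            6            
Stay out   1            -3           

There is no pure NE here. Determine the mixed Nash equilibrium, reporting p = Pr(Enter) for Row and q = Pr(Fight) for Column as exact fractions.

p = 1/2, q = 3/10

In a mixed NE each player is indifferent between their pure strategies, so the opponent's mix sets the indifference.
Column indifferent between Fight and Accommodate: p·2 + (1−p)·1 = p·6 + (1−p)·(-3) ⟹ 1 + 1p = (-3) + 9p ⟹ p = 1/2.
Row indifferent between Enter and Stay out: q·4 + (1−q)·(-2) = q·(-3) + (1−q)·1 ⟹ (-2) + 6q = 1 + (-4)q ⟹ q = 3/10.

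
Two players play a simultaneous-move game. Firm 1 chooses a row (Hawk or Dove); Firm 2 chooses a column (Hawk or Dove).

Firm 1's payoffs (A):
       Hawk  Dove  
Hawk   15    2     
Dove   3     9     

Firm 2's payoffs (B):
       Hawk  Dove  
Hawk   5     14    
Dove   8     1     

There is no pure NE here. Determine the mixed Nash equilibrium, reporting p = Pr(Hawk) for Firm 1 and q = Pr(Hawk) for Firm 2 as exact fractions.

p = 7/16, q = 7/19

Each player's mixing probability is pinned down by making the *other* player indifferent.
Firm 2 indifferent between Hawk and Dove: p·5 + (1−p)·8 = p·14 + (1−p)·1 ⟹ 8 + (-3)p = 1 + 13p ⟹ p = 7/16.
Firm 1 indifferent between Hawk and Dove: q·15 + (1−q)·2 = q·3 + (1−q)·9 ⟹ 2 + 13q = 9 + (-6)q ⟹ q = 7/19.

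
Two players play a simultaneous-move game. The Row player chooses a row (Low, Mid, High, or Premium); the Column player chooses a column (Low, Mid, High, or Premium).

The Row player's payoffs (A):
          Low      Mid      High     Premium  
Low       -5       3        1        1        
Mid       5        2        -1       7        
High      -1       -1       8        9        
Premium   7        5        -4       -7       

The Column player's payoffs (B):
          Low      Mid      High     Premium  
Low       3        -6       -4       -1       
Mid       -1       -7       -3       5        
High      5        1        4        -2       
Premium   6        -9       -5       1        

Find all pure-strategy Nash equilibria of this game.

Find each player's best response to every opponent strategy; NE are the intersections.
The Row player's best responses — vs Low: Premium (payoff 7); vs Mid: Premium (payoff 5); vs High: High (payoff 8); vs Premium: High (payoff 9).
The Column player's best responses — vs Low: Low (payoff 3); vs Mid: Premium (payoff 5); vs High: Low (payoff 5); vs Premium: Low (payoff 6).
The only mutual best response is (Premium, Low); neither player gains by switching there.

(Premium, Low)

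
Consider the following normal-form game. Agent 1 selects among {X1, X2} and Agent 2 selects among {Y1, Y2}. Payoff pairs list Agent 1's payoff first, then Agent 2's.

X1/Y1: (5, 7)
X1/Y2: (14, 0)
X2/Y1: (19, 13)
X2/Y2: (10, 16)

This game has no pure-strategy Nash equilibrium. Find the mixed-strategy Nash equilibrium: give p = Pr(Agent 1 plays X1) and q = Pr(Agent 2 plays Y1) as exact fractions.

Each player's mixing probability is pinned down by making the *other* player indifferent.
Agent 2 indifferent between Y1 and Y2: p·7 + (1−p)·13 = p·0 + (1−p)·16 ⟹ 13 + (-6)p = 16 + (-16)p ⟹ p = 3/10.
Agent 1 indifferent between X1 and X2: q·5 + (1−q)·14 = q·19 + (1−q)·10 ⟹ 14 + (-9)q = 10 + 9q ⟹ q = 2/9.

p = 3/10, q = 2/9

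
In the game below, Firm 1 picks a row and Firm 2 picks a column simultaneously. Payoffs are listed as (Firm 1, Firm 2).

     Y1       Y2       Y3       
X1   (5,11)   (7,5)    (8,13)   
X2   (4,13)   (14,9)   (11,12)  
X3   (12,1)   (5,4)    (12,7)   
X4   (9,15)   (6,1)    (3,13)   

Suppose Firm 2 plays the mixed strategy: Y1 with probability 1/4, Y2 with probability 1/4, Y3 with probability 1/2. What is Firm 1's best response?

Compute Firm 1's expected payoff from each pure strategy against the given mix.
X1: (1/4)·5 + (1/4)·7 + (1/2)·8 = 7
X2: (1/4)·4 + (1/4)·14 + (1/2)·11 = 10
X3: (1/4)·12 + (1/4)·5 + (1/2)·12 = 41/4
X4: (1/4)·9 + (1/4)·6 + (1/2)·3 = 21/4
Highest expected payoff is 41/4, from X3.

X3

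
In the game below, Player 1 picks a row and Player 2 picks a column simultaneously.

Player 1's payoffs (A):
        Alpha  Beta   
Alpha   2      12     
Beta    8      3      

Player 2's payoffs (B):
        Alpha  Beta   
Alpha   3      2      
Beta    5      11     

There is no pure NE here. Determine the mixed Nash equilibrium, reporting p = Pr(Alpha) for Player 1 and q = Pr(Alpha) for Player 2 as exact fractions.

p = 6/7, q = 3/5

Each player's mixing probability is pinned down by making the *other* player indifferent.
Player 2 indifferent between Alpha and Beta: p·3 + (1−p)·5 = p·2 + (1−p)·11 ⟹ 5 + (-2)p = 11 + (-9)p ⟹ p = 6/7.
Player 1 indifferent between Alpha and Beta: q·2 + (1−q)·12 = q·8 + (1−q)·3 ⟹ 12 + (-10)q = 3 + 5q ⟹ q = 3/5.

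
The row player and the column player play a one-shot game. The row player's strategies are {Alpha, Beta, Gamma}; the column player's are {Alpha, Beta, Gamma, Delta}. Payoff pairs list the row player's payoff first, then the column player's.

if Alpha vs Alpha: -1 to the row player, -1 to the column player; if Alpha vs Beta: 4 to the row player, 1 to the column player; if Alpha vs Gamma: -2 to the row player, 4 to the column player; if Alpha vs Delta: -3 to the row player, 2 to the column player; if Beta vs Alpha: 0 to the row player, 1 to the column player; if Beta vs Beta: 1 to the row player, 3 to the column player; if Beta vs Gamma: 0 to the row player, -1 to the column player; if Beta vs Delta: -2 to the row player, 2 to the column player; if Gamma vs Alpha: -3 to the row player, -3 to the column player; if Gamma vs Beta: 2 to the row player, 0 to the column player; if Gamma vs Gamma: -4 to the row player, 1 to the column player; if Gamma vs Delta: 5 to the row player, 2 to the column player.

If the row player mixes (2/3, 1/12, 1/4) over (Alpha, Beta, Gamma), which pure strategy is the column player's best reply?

Compute the column player's expected payoff from each pure strategy against the given mix.
Alpha: (2/3)·(-1) + (1/12)·1 + (1/4)·(-3) = -4/3
Beta: (2/3)·1 + (1/12)·3 + (1/4)·0 = 11/12
Gamma: (2/3)·4 + (1/12)·(-1) + (1/4)·1 = 17/6
Delta: (2/3)·2 + (1/12)·2 + (1/4)·2 = 2
Highest expected payoff is 17/6, from Gamma.

Gamma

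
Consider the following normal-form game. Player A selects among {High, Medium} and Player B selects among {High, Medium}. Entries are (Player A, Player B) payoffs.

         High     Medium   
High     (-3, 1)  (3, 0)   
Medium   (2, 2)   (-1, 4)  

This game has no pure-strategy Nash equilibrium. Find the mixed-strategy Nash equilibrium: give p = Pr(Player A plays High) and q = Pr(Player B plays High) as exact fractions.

p = 2/3, q = 4/9

In a mixed NE each player is indifferent between their pure strategies, so the opponent's mix sets the indifference.
Player B indifferent between High and Medium: p·1 + (1−p)·2 = p·0 + (1−p)·4 ⟹ 2 + (-1)p = 4 + (-4)p ⟹ p = 2/3.
Player A indifferent between High and Medium: q·(-3) + (1−q)·3 = q·2 + (1−q)·(-1) ⟹ 3 + (-6)q = (-1) + 3q ⟹ q = 4/9.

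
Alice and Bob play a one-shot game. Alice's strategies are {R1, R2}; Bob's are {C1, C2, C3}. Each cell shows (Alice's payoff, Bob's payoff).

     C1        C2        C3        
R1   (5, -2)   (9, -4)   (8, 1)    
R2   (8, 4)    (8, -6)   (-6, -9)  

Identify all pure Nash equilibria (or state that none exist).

Check mutual best responses: a cell is a NE iff neither player can gain by unilaterally deviating.
Alice's best responses — vs C1: R2 (payoff 8); vs C2: R1 (payoff 9); vs C3: R1 (payoff 8).
Bob's best responses — vs R1: C3 (payoff 1); vs R2: C1 (payoff 4).
Mutual best responses occur at (R1, C3) and (R2, C1); at each, neither player gains by switching.

(R1, C3) and (R2, C1)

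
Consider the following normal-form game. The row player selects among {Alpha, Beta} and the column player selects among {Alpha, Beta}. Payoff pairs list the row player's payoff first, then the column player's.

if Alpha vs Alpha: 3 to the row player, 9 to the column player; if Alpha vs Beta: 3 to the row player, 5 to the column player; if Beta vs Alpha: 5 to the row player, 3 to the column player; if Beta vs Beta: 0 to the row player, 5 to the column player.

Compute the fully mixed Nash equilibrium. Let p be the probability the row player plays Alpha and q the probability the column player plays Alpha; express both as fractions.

p = 1/3, q = 3/5

In a mixed NE each player is indifferent between their pure strategies, so the opponent's mix sets the indifference.
The column player indifferent between Alpha and Beta: p·9 + (1−p)·3 = p·5 + (1−p)·5 ⟹ 3 + 6p = 5 + 0p ⟹ p = 1/3.
The row player indifferent between Alpha and Beta: q·3 + (1−q)·3 = q·5 + (1−q)·0 ⟹ 3 + 0q = 0 + 5q ⟹ q = 3/5.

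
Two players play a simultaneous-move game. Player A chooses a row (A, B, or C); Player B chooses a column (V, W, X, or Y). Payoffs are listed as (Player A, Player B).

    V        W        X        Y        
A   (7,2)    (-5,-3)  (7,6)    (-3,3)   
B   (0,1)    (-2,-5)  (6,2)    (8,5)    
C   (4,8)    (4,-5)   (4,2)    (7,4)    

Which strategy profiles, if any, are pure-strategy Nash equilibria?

(A, X) and (B, Y)

Check mutual best responses: a cell is a NE iff neither player can gain by unilaterally deviating.
Player A's best responses — vs V: A (payoff 7); vs W: C (payoff 4); vs X: A (payoff 7); vs Y: B (payoff 8).
Player B's best responses — vs A: X (payoff 6); vs B: Y (payoff 5); vs C: V (payoff 8).
Mutual best responses occur at (A, X) and (B, Y); at each, neither player gains by switching.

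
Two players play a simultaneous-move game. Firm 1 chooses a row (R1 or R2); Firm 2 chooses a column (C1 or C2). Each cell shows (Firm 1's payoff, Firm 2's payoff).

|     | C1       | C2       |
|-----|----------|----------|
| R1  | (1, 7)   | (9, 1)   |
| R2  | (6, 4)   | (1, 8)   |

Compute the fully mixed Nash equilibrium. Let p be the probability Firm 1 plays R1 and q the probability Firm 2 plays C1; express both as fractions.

p = 2/5, q = 8/13

In a mixed NE each player is indifferent between their pure strategies, so the opponent's mix sets the indifference.
Firm 2 indifferent between C1 and C2: p·7 + (1−p)·4 = p·1 + (1−p)·8 ⟹ 4 + 3p = 8 + (-7)p ⟹ p = 2/5.
Firm 1 indifferent between R1 and R2: q·1 + (1−q)·9 = q·6 + (1−q)·1 ⟹ 9 + (-8)q = 1 + 5q ⟹ q = 8/13.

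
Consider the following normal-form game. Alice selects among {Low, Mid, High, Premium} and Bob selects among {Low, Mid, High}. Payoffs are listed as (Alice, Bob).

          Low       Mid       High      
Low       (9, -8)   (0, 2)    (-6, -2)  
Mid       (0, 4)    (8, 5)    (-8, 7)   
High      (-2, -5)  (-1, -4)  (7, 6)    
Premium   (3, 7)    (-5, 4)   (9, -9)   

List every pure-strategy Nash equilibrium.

Check mutual best responses: a cell is a NE iff neither player can gain by unilaterally deviating.
Alice's best responses — vs Low: Low (payoff 9); vs Mid: Mid (payoff 8); vs High: Premium (payoff 9).
Bob's best responses — vs Low: Mid (payoff 2); vs Mid: High (payoff 7); vs High: High (payoff 6); vs Premium: Low (payoff 7).
No cell has both players best-responding. For instance, Alice's best reply to High is Premium, but against Premium Bob prefers Low over High.

None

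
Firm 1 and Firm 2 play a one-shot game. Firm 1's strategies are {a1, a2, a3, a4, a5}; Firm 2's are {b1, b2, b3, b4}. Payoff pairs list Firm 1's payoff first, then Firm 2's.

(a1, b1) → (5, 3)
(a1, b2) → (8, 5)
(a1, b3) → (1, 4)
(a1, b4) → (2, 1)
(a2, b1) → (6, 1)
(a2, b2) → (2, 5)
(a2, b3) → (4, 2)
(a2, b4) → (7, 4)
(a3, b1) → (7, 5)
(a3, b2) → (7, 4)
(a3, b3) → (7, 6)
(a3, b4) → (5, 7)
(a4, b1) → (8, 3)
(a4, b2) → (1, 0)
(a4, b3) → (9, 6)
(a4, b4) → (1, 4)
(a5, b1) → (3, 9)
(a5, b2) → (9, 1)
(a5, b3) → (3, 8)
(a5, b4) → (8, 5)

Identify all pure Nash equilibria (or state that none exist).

(a4, b3)

Find each player's best response to every opponent strategy; NE are the intersections.
Firm 1's best responses — vs b1: a4 (payoff 8); vs b2: a5 (payoff 9); vs b3: a4 (payoff 9); vs b4: a5 (payoff 8).
Firm 2's best responses — vs a1: b2 (payoff 5); vs a2: b2 (payoff 5); vs a3: b4 (payoff 7); vs a4: b3 (payoff 6); vs a5: b1 (payoff 9).
The only mutual best response is (a4, b3); neither player gains by switching there.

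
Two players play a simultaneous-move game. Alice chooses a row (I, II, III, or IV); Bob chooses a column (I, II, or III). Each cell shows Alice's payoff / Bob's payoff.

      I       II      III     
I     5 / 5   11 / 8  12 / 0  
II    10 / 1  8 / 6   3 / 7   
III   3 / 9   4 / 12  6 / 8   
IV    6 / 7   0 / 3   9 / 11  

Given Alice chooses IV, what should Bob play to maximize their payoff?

With Alice fixed at IV, Bob's payoffs are: I → 7, II → 3, III → 11.
The maximum is 11, achieved by III.

III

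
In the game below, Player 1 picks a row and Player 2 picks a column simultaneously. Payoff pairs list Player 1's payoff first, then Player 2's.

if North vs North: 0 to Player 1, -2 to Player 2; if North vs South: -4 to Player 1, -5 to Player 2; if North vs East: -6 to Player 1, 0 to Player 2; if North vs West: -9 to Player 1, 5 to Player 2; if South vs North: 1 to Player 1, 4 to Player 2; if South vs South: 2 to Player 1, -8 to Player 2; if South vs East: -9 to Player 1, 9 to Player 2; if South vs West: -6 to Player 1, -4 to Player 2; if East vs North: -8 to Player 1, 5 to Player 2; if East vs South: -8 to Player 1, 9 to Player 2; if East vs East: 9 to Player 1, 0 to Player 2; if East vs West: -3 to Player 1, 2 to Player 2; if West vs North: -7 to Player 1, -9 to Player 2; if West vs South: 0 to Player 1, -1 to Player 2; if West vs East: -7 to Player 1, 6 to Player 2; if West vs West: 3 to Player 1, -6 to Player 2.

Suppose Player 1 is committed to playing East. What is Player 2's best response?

South

With Player 1 fixed at East, Player 2's payoffs are: North → 5, South → 9, East → 0, West → 2.
The maximum is 9, achieved by South.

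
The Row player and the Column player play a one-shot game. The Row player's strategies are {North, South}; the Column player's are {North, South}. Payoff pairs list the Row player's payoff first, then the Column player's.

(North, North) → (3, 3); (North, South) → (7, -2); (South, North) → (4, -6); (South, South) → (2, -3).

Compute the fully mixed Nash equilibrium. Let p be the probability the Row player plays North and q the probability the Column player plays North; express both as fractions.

Each player's mixing probability is pinned down by making the *other* player indifferent.
The Column player indifferent between North and South: p·3 + (1−p)·(-6) = p·(-2) + (1−p)·(-3) ⟹ (-6) + 9p = (-3) + 1p ⟹ p = 3/8.
The Row player indifferent between North and South: q·3 + (1−q)·7 = q·4 + (1−q)·2 ⟹ 7 + (-4)q = 2 + 2q ⟹ q = 5/6.

p = 3/8, q = 5/6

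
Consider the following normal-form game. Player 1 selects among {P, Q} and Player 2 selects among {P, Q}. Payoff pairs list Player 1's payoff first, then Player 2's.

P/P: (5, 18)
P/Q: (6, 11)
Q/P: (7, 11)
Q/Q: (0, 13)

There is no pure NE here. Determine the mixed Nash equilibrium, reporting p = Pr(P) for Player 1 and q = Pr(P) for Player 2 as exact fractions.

In a mixed NE each player is indifferent between their pure strategies, so the opponent's mix sets the indifference.
Player 2 indifferent between P and Q: p·18 + (1−p)·11 = p·11 + (1−p)·13 ⟹ 11 + 7p = 13 + (-2)p ⟹ p = 2/9.
Player 1 indifferent between P and Q: q·5 + (1−q)·6 = q·7 + (1−q)·0 ⟹ 6 + (-1)q = 0 + 7q ⟹ q = 3/4.

p = 2/9, q = 3/4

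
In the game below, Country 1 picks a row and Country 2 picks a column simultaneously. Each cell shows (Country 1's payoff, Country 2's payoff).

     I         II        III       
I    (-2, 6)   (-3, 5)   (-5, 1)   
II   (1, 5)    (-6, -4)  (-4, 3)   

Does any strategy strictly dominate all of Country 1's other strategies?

A strategy is strictly dominant if it gives Country 1 a strictly higher payoff than every other strategy, against every choice by the opponent.
I is not dominant: against I, II gives 1 > -2.
II is not dominant: against II, I gives -3 > -6.
No single strategy is best against every opponent action.

No strictly dominant strategy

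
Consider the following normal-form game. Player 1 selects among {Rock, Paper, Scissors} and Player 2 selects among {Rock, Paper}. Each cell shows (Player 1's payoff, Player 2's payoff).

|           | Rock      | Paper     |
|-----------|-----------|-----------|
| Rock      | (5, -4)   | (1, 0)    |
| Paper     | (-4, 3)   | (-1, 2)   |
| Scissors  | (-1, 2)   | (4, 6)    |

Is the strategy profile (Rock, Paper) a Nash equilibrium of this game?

No

Holding Player 2 at Paper: Player 1 gets 1 from Rock but could get 4 by switching to Scissors. Player 1 has a profitable deviation.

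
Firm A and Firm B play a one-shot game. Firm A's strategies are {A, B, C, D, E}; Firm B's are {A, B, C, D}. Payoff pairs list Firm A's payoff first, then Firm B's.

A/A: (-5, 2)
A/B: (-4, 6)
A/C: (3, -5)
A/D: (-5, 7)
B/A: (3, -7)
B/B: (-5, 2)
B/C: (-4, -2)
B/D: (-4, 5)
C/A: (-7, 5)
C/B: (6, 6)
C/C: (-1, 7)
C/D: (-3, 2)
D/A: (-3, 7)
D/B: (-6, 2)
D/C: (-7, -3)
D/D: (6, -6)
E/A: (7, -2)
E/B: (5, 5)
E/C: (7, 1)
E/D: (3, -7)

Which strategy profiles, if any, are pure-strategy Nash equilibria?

Check mutual best responses: a cell is a NE iff neither player can gain by unilaterally deviating.
Firm A's best responses — vs A: E (payoff 7); vs B: C (payoff 6); vs C: E (payoff 7); vs D: D (payoff 6).
Firm B's best responses — vs A: D (payoff 7); vs B: D (payoff 5); vs C: C (payoff 7); vs D: A (payoff 7); vs E: B (payoff 5).
No cell has both players best-responding. For instance, Firm A's best reply to C is E, but against E Firm B prefers B over C.

There is no pure-strategy Nash equilibrium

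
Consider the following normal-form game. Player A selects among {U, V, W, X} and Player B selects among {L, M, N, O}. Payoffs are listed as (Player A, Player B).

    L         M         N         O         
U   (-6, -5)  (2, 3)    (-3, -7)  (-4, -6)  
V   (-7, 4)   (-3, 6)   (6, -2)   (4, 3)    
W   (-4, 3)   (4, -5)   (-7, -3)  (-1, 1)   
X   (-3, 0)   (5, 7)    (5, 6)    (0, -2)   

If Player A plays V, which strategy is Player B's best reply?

M

With Player A fixed at V, Player B's payoffs are: L → 4, M → 6, N → -2, O → 3.
The maximum is 6, achieved by M.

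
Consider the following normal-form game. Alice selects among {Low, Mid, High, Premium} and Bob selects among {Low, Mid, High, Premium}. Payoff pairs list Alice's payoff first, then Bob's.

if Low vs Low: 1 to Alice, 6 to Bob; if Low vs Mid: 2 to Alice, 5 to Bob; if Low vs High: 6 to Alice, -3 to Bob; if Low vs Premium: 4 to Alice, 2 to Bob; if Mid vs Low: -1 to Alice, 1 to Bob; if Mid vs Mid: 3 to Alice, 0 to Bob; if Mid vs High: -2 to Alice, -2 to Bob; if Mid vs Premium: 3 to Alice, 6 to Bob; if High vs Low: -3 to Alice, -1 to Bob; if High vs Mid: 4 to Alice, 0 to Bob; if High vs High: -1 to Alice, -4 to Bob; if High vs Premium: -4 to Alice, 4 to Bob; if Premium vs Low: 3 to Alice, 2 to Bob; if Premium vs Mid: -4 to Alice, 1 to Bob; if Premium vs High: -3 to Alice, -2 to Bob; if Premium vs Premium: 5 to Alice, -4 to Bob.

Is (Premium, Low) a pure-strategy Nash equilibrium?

Holding Bob at Low: Alice gets 3 from Premium, versus 1 from Low, -1 from Mid, -3 from High. No profitable deviation for Alice.
Holding Alice at Premium: Bob gets 2 from Low, versus 1 from Mid, -2 from High, -4 from Premium. No profitable deviation for Bob either.

Yes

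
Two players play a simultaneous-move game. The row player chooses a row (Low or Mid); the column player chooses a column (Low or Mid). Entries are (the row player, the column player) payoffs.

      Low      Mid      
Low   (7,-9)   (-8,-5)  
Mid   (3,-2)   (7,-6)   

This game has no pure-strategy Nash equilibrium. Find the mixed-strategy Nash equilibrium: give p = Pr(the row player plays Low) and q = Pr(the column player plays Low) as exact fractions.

Each player's mixing probability is pinned down by making the *other* player indifferent.
The column player indifferent between Low and Mid: p·(-9) + (1−p)·(-2) = p·(-5) + (1−p)·(-6) ⟹ (-2) + (-7)p = (-6) + 1p ⟹ p = 1/2.
The row player indifferent between Low and Mid: q·7 + (1−q)·(-8) = q·3 + (1−q)·7 ⟹ (-8) + 15q = 7 + (-4)q ⟹ q = 15/19.

p = 1/2, q = 15/19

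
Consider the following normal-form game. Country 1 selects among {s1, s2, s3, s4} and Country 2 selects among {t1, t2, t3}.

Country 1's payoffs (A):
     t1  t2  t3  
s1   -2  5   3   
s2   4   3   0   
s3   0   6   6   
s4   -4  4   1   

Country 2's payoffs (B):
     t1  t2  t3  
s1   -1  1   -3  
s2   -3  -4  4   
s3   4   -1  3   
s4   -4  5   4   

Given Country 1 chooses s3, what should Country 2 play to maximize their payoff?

t1

With Country 1 fixed at s3, Country 2's payoffs are: t1 → 4, t2 → -1, t3 → 3.
The maximum is 4, achieved by t1.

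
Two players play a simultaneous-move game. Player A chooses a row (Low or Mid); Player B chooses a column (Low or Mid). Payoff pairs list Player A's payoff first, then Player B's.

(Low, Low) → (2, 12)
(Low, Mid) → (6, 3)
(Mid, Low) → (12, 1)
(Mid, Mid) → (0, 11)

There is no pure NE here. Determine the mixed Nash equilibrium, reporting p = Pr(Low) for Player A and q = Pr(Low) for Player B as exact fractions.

In a mixed NE each player is indifferent between their pure strategies, so the opponent's mix sets the indifference.
Player B indifferent between Low and Mid: p·12 + (1−p)·1 = p·3 + (1−p)·11 ⟹ 1 + 11p = 11 + (-8)p ⟹ p = 10/19.
Player A indifferent between Low and Mid: q·2 + (1−q)·6 = q·12 + (1−q)·0 ⟹ 6 + (-4)q = 0 + 12q ⟹ q = 3/8.

p = 10/19, q = 3/8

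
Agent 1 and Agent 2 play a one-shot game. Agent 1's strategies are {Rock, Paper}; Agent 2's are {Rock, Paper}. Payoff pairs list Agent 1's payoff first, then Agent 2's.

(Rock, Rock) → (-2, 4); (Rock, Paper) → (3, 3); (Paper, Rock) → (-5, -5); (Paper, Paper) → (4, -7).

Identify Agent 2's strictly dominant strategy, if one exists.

Check whether one of Agent 2's strategies beats all alternatives regardless of what the opponent does.
Rock strictly dominates: vs Rock: 4 > 3; vs Paper: -5 > -7.

Rock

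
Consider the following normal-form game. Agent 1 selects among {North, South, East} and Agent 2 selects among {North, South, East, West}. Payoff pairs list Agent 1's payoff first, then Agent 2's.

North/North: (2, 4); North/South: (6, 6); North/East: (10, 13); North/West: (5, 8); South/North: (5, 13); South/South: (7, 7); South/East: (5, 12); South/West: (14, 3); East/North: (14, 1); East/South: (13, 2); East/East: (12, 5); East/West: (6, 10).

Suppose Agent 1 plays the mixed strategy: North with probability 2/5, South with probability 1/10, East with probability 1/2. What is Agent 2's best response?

East

Compute Agent 2's expected payoff from each pure strategy against the given mix.
North: (2/5)·4 + (1/10)·13 + (1/2)·1 = 17/5
South: (2/5)·6 + (1/10)·7 + (1/2)·2 = 41/10
East: (2/5)·13 + (1/10)·12 + (1/2)·5 = 89/10
West: (2/5)·8 + (1/10)·3 + (1/2)·10 = 17/2
Highest expected payoff is 89/10, from East.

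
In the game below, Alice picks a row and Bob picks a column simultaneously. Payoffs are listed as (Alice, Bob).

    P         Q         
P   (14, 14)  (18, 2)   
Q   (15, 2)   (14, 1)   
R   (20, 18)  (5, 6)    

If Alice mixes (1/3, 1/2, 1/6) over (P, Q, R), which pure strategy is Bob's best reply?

Bob's best reply maximizes expected payoff against the mix.
P: (1/3)·14 + (1/2)·2 + (1/6)·18 = 26/3
Q: (1/3)·2 + (1/2)·1 + (1/6)·6 = 13/6
Highest expected payoff is 26/3, from P.

P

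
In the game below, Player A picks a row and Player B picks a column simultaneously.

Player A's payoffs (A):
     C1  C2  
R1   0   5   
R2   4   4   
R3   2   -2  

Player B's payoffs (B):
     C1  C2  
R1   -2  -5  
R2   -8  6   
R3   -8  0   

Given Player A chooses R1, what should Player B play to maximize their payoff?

C1

With Player A fixed at R1, Player B's payoffs are: C1 → -2, C2 → -5.
The maximum is -2, achieved by C1.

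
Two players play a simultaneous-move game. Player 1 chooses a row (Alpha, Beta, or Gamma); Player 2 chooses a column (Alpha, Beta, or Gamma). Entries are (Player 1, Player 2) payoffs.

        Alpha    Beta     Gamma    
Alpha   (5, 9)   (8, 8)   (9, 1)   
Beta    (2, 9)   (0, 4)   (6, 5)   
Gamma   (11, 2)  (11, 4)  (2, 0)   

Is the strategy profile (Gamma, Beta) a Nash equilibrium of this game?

Holding Player 2 at Beta: Player 1 gets 11 from Gamma, versus 8 from Alpha, 0 from Beta. No profitable deviation for Player 1.
Holding Player 1 at Gamma: Player 2 gets 4 from Beta, versus 2 from Alpha, 0 from Gamma. No profitable deviation for Player 2 either.

Yes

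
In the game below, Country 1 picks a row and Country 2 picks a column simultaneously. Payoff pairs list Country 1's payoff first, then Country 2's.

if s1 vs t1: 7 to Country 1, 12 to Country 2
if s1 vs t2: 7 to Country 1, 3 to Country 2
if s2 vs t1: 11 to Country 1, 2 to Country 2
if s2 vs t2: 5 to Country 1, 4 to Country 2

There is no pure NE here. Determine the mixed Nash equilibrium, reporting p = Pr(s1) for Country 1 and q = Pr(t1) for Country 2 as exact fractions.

Each player's mixing probability is pinned down by making the *other* player indifferent.
Country 2 indifferent between t1 and t2: p·12 + (1−p)·2 = p·3 + (1−p)·4 ⟹ 2 + 10p = 4 + (-1)p ⟹ p = 2/11.
Country 1 indifferent between s1 and s2: q·7 + (1−q)·7 = q·11 + (1−q)·5 ⟹ 7 + 0q = 5 + 6q ⟹ q = 1/3.

p = 2/11, q = 1/3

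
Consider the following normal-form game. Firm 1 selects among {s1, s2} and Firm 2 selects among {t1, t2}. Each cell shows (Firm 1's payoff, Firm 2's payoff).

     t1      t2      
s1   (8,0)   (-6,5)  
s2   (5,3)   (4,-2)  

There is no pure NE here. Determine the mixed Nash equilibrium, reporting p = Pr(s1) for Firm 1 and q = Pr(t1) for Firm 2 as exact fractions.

p = 1/2, q = 10/13

Each player's mixing probability is pinned down by making the *other* player indifferent.
Firm 2 indifferent between t1 and t2: p·0 + (1−p)·3 = p·5 + (1−p)·(-2) ⟹ 3 + (-3)p = (-2) + 7p ⟹ p = 1/2.
Firm 1 indifferent between s1 and s2: q·8 + (1−q)·(-6) = q·5 + (1−q)·4 ⟹ (-6) + 14q = 4 + 1q ⟹ q = 10/13.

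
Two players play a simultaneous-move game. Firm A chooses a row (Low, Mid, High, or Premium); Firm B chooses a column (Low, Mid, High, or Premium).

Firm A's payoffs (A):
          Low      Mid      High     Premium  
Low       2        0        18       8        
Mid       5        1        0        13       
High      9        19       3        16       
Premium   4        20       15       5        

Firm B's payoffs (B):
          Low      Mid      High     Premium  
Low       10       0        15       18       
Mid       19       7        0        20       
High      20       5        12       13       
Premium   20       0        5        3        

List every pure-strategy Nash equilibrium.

(High, Low)

A profile is a Nash equilibrium when each player is best-responding to the other.
Firm A's best responses — vs Low: High (payoff 9); vs Mid: Premium (payoff 20); vs High: Low (payoff 18); vs Premium: High (payoff 16).
Firm B's best responses — vs Low: Premium (payoff 18); vs Mid: Premium (payoff 20); vs High: Low (payoff 20); vs Premium: Low (payoff 20).
The only mutual best response is (High, Low); neither player gains by switching there.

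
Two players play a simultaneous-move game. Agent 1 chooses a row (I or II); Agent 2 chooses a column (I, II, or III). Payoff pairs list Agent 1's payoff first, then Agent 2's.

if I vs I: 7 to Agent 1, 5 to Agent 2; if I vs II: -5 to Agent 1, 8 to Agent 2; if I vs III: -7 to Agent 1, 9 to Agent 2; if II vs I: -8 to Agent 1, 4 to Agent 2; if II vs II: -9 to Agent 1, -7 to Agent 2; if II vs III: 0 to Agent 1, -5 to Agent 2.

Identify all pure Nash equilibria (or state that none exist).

There is no pure-strategy Nash equilibrium

Find each player's best response to every opponent strategy; NE are the intersections.
Agent 1's best responses — vs I: I (payoff 7); vs II: I (payoff -5); vs III: II (payoff 0).
Agent 2's best responses — vs I: III (payoff 9); vs II: I (payoff 4).
No cell has both players best-responding. For instance, Agent 1's best reply to II is I, but against I Agent 2 prefers III over II.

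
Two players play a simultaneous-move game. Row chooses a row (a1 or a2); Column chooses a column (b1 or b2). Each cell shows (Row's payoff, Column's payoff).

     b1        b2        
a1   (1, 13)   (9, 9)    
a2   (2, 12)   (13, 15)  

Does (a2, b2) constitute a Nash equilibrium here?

Yes

Holding Column at b2: Row gets 13 from a2, versus 9 from a1. No profitable deviation for Row.
Holding Row at a2: Column gets 15 from b2, versus 12 from b1. No profitable deviation for Column either.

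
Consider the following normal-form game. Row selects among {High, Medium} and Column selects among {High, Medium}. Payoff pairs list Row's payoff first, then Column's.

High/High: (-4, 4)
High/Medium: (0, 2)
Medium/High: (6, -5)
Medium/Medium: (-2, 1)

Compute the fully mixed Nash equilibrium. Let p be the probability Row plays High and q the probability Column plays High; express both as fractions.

In a mixed NE each player is indifferent between their pure strategies, so the opponent's mix sets the indifference.
Column indifferent between High and Medium: p·4 + (1−p)·(-5) = p·2 + (1−p)·1 ⟹ (-5) + 9p = 1 + 1p ⟹ p = 3/4.
Row indifferent between High and Medium: q·(-4) + (1−q)·0 = q·6 + (1−q)·(-2) ⟹ 0 + (-4)q = (-2) + 8q ⟹ q = 1/6.

p = 3/4, q = 1/6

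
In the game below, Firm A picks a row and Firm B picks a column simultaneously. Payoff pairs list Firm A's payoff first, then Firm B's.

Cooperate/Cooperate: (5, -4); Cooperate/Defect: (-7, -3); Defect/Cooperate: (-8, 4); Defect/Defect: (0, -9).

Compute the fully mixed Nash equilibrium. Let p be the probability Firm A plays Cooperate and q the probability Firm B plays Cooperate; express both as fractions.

Each player's mixing probability is pinned down by making the *other* player indifferent.
Firm B indifferent between Cooperate and Defect: p·(-4) + (1−p)·4 = p·(-3) + (1−p)·(-9) ⟹ 4 + (-8)p = (-9) + 6p ⟹ p = 13/14.
Firm A indifferent between Cooperate and Defect: q·5 + (1−q)·(-7) = q·(-8) + (1−q)·0 ⟹ (-7) + 12q = 0 + (-8)q ⟹ q = 7/20.

p = 13/14, q = 7/20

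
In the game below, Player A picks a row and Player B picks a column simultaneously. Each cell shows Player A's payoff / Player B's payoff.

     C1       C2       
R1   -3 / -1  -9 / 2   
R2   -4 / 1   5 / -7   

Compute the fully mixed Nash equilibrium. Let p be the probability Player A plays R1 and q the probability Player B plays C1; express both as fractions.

Each player's mixing probability is pinned down by making the *other* player indifferent.
Player B indifferent between C1 and C2: p·(-1) + (1−p)·1 = p·2 + (1−p)·(-7) ⟹ 1 + (-2)p = (-7) + 9p ⟹ p = 8/11.
Player A indifferent between R1 and R2: q·(-3) + (1−q)·(-9) = q·(-4) + (1−q)·5 ⟹ (-9) + 6q = 5 + (-9)q ⟹ q = 14/15.

p = 8/11, q = 14/15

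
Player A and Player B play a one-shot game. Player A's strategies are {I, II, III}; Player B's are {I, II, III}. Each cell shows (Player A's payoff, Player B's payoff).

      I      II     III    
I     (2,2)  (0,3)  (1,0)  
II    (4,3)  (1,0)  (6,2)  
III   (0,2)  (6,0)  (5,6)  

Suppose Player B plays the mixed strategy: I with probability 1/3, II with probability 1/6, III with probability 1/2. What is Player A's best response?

Compute Player A's expected payoff from each pure strategy against the given mix.
I: (1/3)·2 + (1/6)·0 + (1/2)·1 = 7/6
II: (1/3)·4 + (1/6)·1 + (1/2)·6 = 9/2
III: (1/3)·0 + (1/6)·6 + (1/2)·5 = 7/2
Highest expected payoff is 9/2, from II.

II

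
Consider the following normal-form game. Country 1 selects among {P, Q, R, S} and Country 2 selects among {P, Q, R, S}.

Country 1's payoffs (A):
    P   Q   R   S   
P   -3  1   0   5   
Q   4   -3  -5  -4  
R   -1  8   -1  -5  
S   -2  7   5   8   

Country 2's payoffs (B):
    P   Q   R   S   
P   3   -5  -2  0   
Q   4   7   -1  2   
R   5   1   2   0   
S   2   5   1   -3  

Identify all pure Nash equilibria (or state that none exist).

There is no pure-strategy Nash equilibrium

Find each player's best response to every opponent strategy; NE are the intersections.
Country 1's best responses — vs P: Q (payoff 4); vs Q: R (payoff 8); vs R: S (payoff 5); vs S: S (payoff 8).
Country 2's best responses — vs P: P (payoff 3); vs Q: Q (payoff 7); vs R: P (payoff 5); vs S: Q (payoff 5).
No cell has both players best-responding. For instance, Country 1's best reply to S is S, but against S Country 2 prefers Q over S.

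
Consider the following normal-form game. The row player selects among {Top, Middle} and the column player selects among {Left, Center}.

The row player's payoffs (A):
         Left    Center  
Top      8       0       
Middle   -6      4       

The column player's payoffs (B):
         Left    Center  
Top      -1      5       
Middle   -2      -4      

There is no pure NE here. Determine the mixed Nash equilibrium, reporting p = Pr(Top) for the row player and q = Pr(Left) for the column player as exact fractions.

Each player's mixing probability is pinned down by making the *other* player indifferent.
The column player indifferent between Left and Center: p·(-1) + (1−p)·(-2) = p·5 + (1−p)·(-4) ⟹ (-2) + 1p = (-4) + 9p ⟹ p = 1/4.
The row player indifferent between Top and Middle: q·8 + (1−q)·0 = q·(-6) + (1−q)·4 ⟹ 0 + 8q = 4 + (-10)q ⟹ q = 2/9.

p = 1/4, q = 2/9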